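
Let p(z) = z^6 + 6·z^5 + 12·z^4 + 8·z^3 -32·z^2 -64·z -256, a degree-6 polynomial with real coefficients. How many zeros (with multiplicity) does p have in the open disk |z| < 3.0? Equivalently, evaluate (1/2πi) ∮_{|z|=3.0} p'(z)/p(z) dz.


The zeros of p are: (-2 + 2i), (-2 - 2i), 2, (0 + 2i), (0 - 2i), -4.
Their magnitudes are: 2.828, 2.828, 2, 2, 2, 4.
Zeros with |z| < R = 3.0: (-2 + 2i), (-2 - 2i), 2, (0 + 2i), (0 - 2i).
Count = 5.
By the argument principle, (1/2πi) ∮_{|z|=R} p'(z)/p(z) dz equals exactly this count.

Number of zeros inside |z| < 3.0: 5.


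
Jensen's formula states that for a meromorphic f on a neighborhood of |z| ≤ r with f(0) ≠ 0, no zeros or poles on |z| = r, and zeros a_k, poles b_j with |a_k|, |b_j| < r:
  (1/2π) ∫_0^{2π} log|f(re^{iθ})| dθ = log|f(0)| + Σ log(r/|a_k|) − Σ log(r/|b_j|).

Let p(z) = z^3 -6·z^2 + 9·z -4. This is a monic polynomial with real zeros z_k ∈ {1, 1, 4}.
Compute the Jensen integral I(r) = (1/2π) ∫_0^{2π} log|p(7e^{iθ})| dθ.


Zeros: 1, 1, 4; r = 7.
Inside |z| < r: 1, 1, 4. Outside (|z| ≥ r): ∅.
p(0) = -4, so log|p(0)| = log(4) = 1.3863.
Apply Jensen: I(r) = log|p(0)| + Σ_k log(r/|z_k|), summed over zeros inside |z| < r.
  log(r/|z_k|) for z_k = 1: log(7/1) = 1.9459
  log(r/|z_k|) for z_k = 1: log(7/1) = 1.9459
  log(r/|z_k|) for z_k = 4: log(7/4) = 0.5596
Sum over inside zeros: 4.4514.
I(r) = log|p(0)| + (inside sum) = 1.3863 + 4.4514 = 5.8377.
Closed form (all zeros inside, monic): I(r) = n·log(r) = 3·log(7) = 5.8377. ✓

I(r) ≈ 5.8377.


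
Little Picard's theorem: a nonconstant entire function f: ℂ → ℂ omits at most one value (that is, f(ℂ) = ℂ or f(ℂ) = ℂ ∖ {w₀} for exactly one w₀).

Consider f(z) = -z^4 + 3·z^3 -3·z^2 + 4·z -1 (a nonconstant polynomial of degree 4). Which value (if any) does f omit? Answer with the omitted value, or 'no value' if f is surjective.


Little Picard bounds the complement of f(ℂ) to at most one point.
For every w ∈ ℂ, the equation p(z) − w = 0 is a nonconstant polynomial in z and hence has at least one root by the fundamental theorem of algebra. So p is surjective onto ℂ, omitting no value.

Omitted value: no value.


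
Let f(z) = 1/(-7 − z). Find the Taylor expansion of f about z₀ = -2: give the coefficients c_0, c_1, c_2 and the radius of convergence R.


Let w = z − z₀, so z = z₀ + w.
Then -7 − z = -7 − (z₀ + w) = (-7 − z₀) − w = -5 − w.
f(z) = 1/(-5 − w) = (1/(-5)) · 1/(1 − w/(-5)) = Σ_{n≥0} w^n / (-5)^(n+1).
So c_n = 1/(-5)^(n+1):
  c_0 = 1/(-5)^1 = -1/5.
  c_1 = 1/(-5)^2 = 1/25.
  c_2 = 1/(-5)^3 = -1/125.
The series is valid for |w/d| < 1, i.e. |z − z₀| < |d|.
Radius of convergence: R = |-7 − z₀| = |-5| = 5 (distance from z₀ to the singularity z = -7).

c_0 = -1/5, c_1 = 1/25, c_2 = -1/125; R = 5.


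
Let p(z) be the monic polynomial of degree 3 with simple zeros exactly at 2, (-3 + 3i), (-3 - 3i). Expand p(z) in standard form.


The polynomial is p(z) = ∏_{α ∈ S} (z − α), where S = {2, (-3 + 3i), (-3 - 3i)}.
Expanding the product yields: p(z) = z^3 + 4·z^2 + 6·z -36.
Note conjugate pairs combine to real quadratics: (z − (-3+3i))(z − (-3−3i)) = z² + 6z + 18.
The resulting polynomial has degree 3 and real coefficients as required.

p(z) = z^3 + 4·z^2 + 6·z -36.


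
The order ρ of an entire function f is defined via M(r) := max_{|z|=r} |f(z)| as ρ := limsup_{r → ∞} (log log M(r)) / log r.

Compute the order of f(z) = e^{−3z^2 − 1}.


|e^{−3z^2 − 1}| = e^{Re(-3·z^2) + -1} ≤ e^{3|z|^2 + -1} = e^{3r^2 + -1} on |z| = r, so ρ ≤ 2. Choosing z on |z|=r so that -3·z^2 is real positive (always possible by picking arg z appropriately) gives |f(z)| = e^{3r^2 + -1}, matching the bound. The additive constant -1 does not affect log log M(r) ~ 2·log r. Hence ρ = 2.
Therefore ρ = 2.

Order ρ = 2.


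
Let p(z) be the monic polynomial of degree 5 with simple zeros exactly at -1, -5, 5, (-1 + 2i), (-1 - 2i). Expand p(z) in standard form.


The polynomial is p(z) = ∏_{α ∈ S} (z − α), where S = {-1, -5, 5, (-1 + 2i), (-1 - 2i)}.
Expanding the product yields: p(z) = z^5 + 3·z^4 -18·z^3 -70·z^2 -175·z -125.
Note conjugate pairs combine to real quadratics: (z − (-1+2i))(z − (-1−2i)) = z² + 2z + 5.
The resulting polynomial has degree 5 and real coefficients as required.

p(z) = z^5 + 3·z^4 -18·z^3 -70·z^2 -175·z -125.


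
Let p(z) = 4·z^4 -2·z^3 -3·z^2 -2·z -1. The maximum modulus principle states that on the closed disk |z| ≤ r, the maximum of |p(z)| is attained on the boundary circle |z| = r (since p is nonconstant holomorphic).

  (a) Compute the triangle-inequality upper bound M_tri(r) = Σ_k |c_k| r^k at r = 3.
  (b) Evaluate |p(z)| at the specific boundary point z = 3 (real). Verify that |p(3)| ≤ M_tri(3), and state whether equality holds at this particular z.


Coefficients: c_0 = -1, c_1 = -2, c_2 = -3, c_3 = -2, c_4 = 4. Radius r = 3.
Part (a). Triangle bound: M_tri(r) = Σ_k |c_k| r^k
  = |-1|·3^0 + |-2|·3^1 + |-3|·3^2 + |-2|·3^3 + |4|·3^4
  = 1 + 6 + 27 + 54 + 324 = 412.
This bounds M(r) := max_{|z|=r} |p(z)| from above; equality holds iff all terms c_k z^k can be made to align in phase at a single z on |z|=r.
Part (b). At z = 3 (real, on the circle |z| = r):
  p(3) = (-1)·3^0 + (-2)·3^1 + (-3)·3^2 + (-2)·3^3 + (4)·3^4 = 236.
  |p(3)| = 236.
Check: |p(3)| = 236 ≤ 412 = M_tri(3). ✓ Equality does not hold at z = 3 (the coefficients have mixed signs, so the terms do not all align in phase there).

M_tri(3) = 412; |p(3)| = 236; equality at z=3: no.


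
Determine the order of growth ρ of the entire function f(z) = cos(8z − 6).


cos(w) is a linear combination of e^{iw} and e^{−iw} (or e^w, e^{−w} in the hyperbolic case), so |cos(w)| ≤ e^{|w|}. With w = 8z − 6, |w| ≤ 8|z| + 6 = 8r + 6 on |z| = r, giving M(r) ≤ e^{8r + 6}, so ρ ≤ 1. On a suitable ray (z = it for sin/cos; z = t for sinh/cosh, t real → ∞), |cos(8z − 6)| grows like e^{8|t|}/2, so ρ ≥ 1. Hence ρ = 1.
Therefore ρ = 1.

Order ρ = 1.


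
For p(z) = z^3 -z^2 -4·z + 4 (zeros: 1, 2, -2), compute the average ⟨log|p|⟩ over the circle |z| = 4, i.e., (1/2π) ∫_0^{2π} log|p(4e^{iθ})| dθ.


Zeros: -2, 1, 2; r = 4.
Inside |z| < r: -2, 1, 2. Outside (|z| ≥ r): ∅.
p(0) = 4, so log|p(0)| = log(4) = 1.3863.
Apply Jensen: I(r) = log|p(0)| + Σ_k log(r/|z_k|), summed over zeros inside |z| < r.
  log(r/|z_k|) for z_k = 1: log(4/1) = 1.3863
  log(r/|z_k|) for z_k = 2: log(4/2) = 0.6931
  log(r/|z_k|) for z_k = -2: log(4/2) = 0.6931
Sum over inside zeros: 2.7726.
I(r) = log|p(0)| + (inside sum) = 1.3863 + 2.7726 = 4.1589.
Closed form (all zeros inside, monic): I(r) = n·log(r) = 3·log(4) = 4.1589. ✓

I(r) ≈ 4.1589.


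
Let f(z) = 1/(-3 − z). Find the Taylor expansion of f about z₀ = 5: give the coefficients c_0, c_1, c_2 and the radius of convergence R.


Let w = z − z₀, so z = z₀ + w.
Then -3 − z = -3 − (z₀ + w) = (-3 − z₀) − w = -8 − w.
f(z) = 1/(-8 − w) = (1/(-8)) · 1/(1 − w/(-8)) = Σ_{n≥0} w^n / (-8)^(n+1).
So c_n = 1/(-8)^(n+1):
  c_0 = 1/(-8)^1 = -1/8.
  c_1 = 1/(-8)^2 = 1/64.
  c_2 = 1/(-8)^3 = -1/512.
The series is valid for |w/d| < 1, i.e. |z − z₀| < |d|.
Radius of convergence: R = |-3 − z₀| = |-8| = 8 (distance from z₀ to the singularity z = -3).

c_0 = -1/8, c_1 = 1/64, c_2 = -1/512; R = 8.


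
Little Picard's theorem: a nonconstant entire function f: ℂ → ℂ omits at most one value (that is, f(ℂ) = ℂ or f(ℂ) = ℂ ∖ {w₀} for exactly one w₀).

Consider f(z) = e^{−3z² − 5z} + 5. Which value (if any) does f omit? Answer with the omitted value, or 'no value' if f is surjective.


Little Picard bounds the complement of f(ℂ) to at most one point.
The exponent g(z) = −3z² − 5z is a nonconstant polynomial, hence surjective onto ℂ. So e^{g(z)} takes every value in {e^w : w ∈ ℂ} = ℂ ∖ {0}. Adding 5 shifts the range to ℂ ∖ {5}. f omits exactly 5.

Omitted value: 5.


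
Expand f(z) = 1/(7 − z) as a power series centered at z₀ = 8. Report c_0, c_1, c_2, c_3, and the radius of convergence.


Let w = z − z₀, so z = z₀ + w.
Then 7 − z = 7 − (z₀ + w) = (7 − z₀) − w = -1 − w.
f(z) = 1/(-1 − w) = (1/(-1)) · 1/(1 − w/(-1)) = Σ_{n≥0} w^n / (-1)^(n+1).
So c_n = 1/(-1)^(n+1):
  c_0 = 1/(-1)^1 = -1.
  c_1 = 1/(-1)^2 = 1.
  c_2 = 1/(-1)^3 = -1.
  c_3 = 1/(-1)^4 = 1.
The series is valid for |w/d| < 1, i.e. |z − z₀| < |d|.
Radius of convergence: R = |7 − z₀| = |-1| = 1 (distance from z₀ to the singularity z = 7).

c_0 = -1, c_1 = 1, c_2 = -1, c_3 = 1; R = 1.


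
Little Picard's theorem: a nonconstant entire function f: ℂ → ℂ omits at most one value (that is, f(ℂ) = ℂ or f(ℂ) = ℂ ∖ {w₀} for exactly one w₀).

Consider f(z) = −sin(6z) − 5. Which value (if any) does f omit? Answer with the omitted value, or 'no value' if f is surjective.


Little Picard bounds the complement of f(ℂ) to at most one point.
sin is entire and surjective onto ℂ: for every w ∈ ℂ, sin(ζ) = w has a solution ζ ∈ ℂ (e.g., via the complex inverse arcsin). With ζ = 6z this gives z = ζ/(6). Then -1·sin(6z) takes every value in -1·ℂ = ℂ, and adding -5 is a bijection of ℂ. So f is surjective and omits no value. (Note: only on the real line is sin bounded by [−1, 1].)

Omitted value: no value.


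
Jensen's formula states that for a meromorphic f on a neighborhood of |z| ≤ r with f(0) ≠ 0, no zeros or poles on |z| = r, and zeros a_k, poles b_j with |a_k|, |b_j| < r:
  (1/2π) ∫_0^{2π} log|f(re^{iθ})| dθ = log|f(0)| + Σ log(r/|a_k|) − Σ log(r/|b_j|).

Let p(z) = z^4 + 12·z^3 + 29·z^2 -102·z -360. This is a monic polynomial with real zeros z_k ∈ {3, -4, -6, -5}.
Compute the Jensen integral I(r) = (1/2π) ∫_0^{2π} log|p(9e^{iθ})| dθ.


Zeros: -6, -5, -4, 3; r = 9.
Inside |z| < r: -6, -5, -4, 3. Outside (|z| ≥ r): ∅.
p(0) = -360, so log|p(0)| = log(360) = 5.8861.
Apply Jensen: I(r) = log|p(0)| + Σ_k log(r/|z_k|), summed over zeros inside |z| < r.
  log(r/|z_k|) for z_k = 3: log(9/3) = 1.0986
  log(r/|z_k|) for z_k = -4: log(9/4) = 0.8109
  log(r/|z_k|) for z_k = -6: log(9/6) = 0.4055
  log(r/|z_k|) for z_k = -5: log(9/5) = 0.5878
Sum over inside zeros: 2.9028.
I(r) = log|p(0)| + (inside sum) = 5.8861 + 2.9028 = 8.7889.
Closed form (all zeros inside, monic): I(r) = n·log(r) = 4·log(9) = 8.7889. ✓

I(r) ≈ 8.7889.


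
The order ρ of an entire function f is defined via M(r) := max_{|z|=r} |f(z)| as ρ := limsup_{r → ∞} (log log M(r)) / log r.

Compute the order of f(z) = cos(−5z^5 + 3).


Write cos(w) = (e^{iw} ± e^{−iw})/(2 or 2i), so |cos(w)| ≤ e^{|w|}. With w = −5z^5 + 3, |w| ≤ 5r^5 + 3 on |z|=r, giving M(r) ≤ e^{5r^5 + 3} and ρ ≤ 5. For the lower bound, choose z on |z|=r with -5z^5 purely imaginary of modulus 5r^5; then |cos(−5z^5 + 3)| grows like e^{5r^5}/2, so ρ ≥ 5. Hence ρ = 5.
Therefore ρ = 5.

Order ρ = 5.


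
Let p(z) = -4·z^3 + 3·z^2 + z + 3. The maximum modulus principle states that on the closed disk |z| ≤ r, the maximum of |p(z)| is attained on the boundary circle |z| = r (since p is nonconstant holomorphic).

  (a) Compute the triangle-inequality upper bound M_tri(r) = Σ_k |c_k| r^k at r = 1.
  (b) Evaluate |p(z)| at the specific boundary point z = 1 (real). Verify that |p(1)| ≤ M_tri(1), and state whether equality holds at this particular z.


Coefficients: c_0 = 3, c_1 = 1, c_2 = 3, c_3 = -4. Radius r = 1.
Part (a). Triangle bound: M_tri(r) = Σ_k |c_k| r^k
  = |3|·1^0 + |1|·1^1 + |3|·1^2 + |-4|·1^3
  = 3 + 1 + 3 + 4 = 11.
This bounds M(r) := max_{|z|=r} |p(z)| from above; equality holds iff all terms c_k z^k can be made to align in phase at a single z on |z|=r.
Part (b). At z = 1 (real, on the circle |z| = r):
  p(1) = (3)·1^0 + (1)·1^1 + (3)·1^2 + (-4)·1^3 = 3.
  |p(1)| = 3.
Check: |p(1)| = 3 ≤ 11 = M_tri(1). ✓ Equality does not hold at z = 1 (the coefficients have mixed signs, so the terms do not all align in phase there).

M_tri(1) = 11; |p(1)| = 3; equality at z=1: no.


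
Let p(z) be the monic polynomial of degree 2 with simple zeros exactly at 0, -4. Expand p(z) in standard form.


The polynomial is p(z) = ∏_{α ∈ S} (z − α), where S = {0, -4}.
Expanding the product yields: p(z) = z^2 + 4·z.
The resulting polynomial has degree 2 and real coefficients as required.

p(z) = z^2 + 4·z.


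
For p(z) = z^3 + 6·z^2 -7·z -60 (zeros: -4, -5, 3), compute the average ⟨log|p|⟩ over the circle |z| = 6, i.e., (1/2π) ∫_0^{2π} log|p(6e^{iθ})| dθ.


Zeros: -5, -4, 3; r = 6.
Inside |z| < r: -5, -4, 3. Outside (|z| ≥ r): ∅.
p(0) = -60, so log|p(0)| = log(60) = 4.0943.
Apply Jensen: I(r) = log|p(0)| + Σ_k log(r/|z_k|), summed over zeros inside |z| < r.
  log(r/|z_k|) for z_k = -4: log(6/4) = 0.4055
  log(r/|z_k|) for z_k = -5: log(6/5) = 0.1823
  log(r/|z_k|) for z_k = 3: log(6/3) = 0.6931
Sum over inside zeros: 1.2809.
I(r) = log|p(0)| + (inside sum) = 4.0943 + 1.2809 = 5.3753.
Closed form (all zeros inside, monic): I(r) = n·log(r) = 3·log(6) = 5.3753. ✓

I(r) ≈ 5.3753.


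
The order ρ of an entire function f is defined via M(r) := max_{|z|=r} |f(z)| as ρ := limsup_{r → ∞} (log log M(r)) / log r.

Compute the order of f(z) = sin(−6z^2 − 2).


Write sin(w) = (e^{iw} ± e^{−iw})/(2 or 2i), so |sin(w)| ≤ e^{|w|}. With w = −6z^2 − 2, |w| ≤ 6r^2 + 2 on |z|=r, giving M(r) ≤ e^{6r^2 + 2} and ρ ≤ 2. For the lower bound, choose z on |z|=r with -6z^2 purely imaginary of modulus 6r^2; then |sin(−6z^2 − 2)| grows like e^{6r^2}/2, so ρ ≥ 2. Hence ρ = 2.
Therefore ρ = 2.

Order ρ = 2.


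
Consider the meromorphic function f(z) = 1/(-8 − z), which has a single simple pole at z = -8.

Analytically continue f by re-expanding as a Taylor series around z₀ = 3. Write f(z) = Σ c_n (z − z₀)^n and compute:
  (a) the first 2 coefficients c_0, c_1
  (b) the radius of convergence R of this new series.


Let w = z − z₀, so z = z₀ + w.
Then -8 − z = -8 − (z₀ + w) = (-8 − z₀) − w = -11 − w.
f(z) = 1/(-11 − w) = (1/(-11)) · 1/(1 − w/(-11)) = Σ_{n≥0} w^n / (-11)^(n+1).
So c_n = 1/(-11)^(n+1):
  c_0 = 1/(-11)^1 = -1/11.
  c_1 = 1/(-11)^2 = 1/121.
The series is valid for |w/d| < 1, i.e. |z − z₀| < |d|.
Radius of convergence: R = |-8 − z₀| = |-11| = 11 (distance from z₀ to the singularity z = -8).

c_0 = -1/11, c_1 = 1/121; R = 11.


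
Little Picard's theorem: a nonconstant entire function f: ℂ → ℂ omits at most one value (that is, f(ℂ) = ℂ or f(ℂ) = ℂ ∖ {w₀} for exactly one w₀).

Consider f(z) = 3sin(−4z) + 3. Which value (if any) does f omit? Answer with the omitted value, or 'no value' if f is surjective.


Little Picard bounds the complement of f(ℂ) to at most one point.
sin is entire and surjective onto ℂ: for every w ∈ ℂ, sin(ζ) = w has a solution ζ ∈ ℂ (e.g., via the complex inverse arcsin). With ζ = −4z this gives z = ζ/(-4). Then 3·sin(−4z) takes every value in 3·ℂ = ℂ, and adding 3 is a bijection of ℂ. So f is surjective and omits no value. (Note: only on the real line is sin bounded by [−1, 1].)

Omitted value: no value.


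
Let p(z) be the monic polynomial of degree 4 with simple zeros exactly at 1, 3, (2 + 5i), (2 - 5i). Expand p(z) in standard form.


The polynomial is p(z) = ∏_{α ∈ S} (z − α), where S = {1, 3, (2 + 5i), (2 - 5i)}.
Expanding the product yields: p(z) = z^4 -8·z^3 + 48·z^2 -128·z + 87.
Note conjugate pairs combine to real quadratics: (z − (2+5i))(z − (2−5i)) = z² − 4z + 29.
The resulting polynomial has degree 4 and real coefficients as required.

p(z) = z^4 -8·z^3 + 48·z^2 -128·z + 87.


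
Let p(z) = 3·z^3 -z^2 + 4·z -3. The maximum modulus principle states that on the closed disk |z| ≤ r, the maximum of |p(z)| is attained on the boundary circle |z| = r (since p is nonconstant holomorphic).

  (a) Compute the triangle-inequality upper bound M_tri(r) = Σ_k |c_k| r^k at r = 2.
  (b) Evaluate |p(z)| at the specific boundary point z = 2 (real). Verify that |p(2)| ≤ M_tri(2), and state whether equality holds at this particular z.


Coefficients: c_0 = -3, c_1 = 4, c_2 = -1, c_3 = 3. Radius r = 2.
Part (a). Triangle bound: M_tri(r) = Σ_k |c_k| r^k
  = |-3|·2^0 + |4|·2^1 + |-1|·2^2 + |3|·2^3
  = 3 + 8 + 4 + 24 = 39.
This bounds M(r) := max_{|z|=r} |p(z)| from above; equality holds iff all terms c_k z^k can be made to align in phase at a single z on |z|=r.
Part (b). At z = 2 (real, on the circle |z| = r):
  p(2) = (-3)·2^0 + (4)·2^1 + (-1)·2^2 + (3)·2^3 = 25.
  |p(2)| = 25.
Check: |p(2)| = 25 ≤ 39 = M_tri(2). ✓ Equality does not hold at z = 2 (the coefficients have mixed signs, so the terms do not all align in phase there).

M_tri(2) = 39; |p(2)| = 25; equality at z=2: no.


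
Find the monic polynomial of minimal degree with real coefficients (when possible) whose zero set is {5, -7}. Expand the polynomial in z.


The polynomial is p(z) = ∏_{α ∈ S} (z − α), where S = {5, -7}.
Expanding the product yields: p(z) = z^2 + 2·z -35.
The resulting polynomial has degree 2 and real coefficients as required.

p(z) = z^2 + 2·z -35.


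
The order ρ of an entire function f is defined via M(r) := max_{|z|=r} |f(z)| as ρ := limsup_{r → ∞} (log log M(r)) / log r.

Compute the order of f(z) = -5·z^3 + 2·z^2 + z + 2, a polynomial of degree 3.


|f(z)| ≤ Σ|c_k|·r^k = O(r^3) as r → ∞. Polynomial growth is O(e^{r^ε}) for every ε > 0 (since r^3/e^{r^ε} → 0), so ρ ≤ ε for all ε > 0, i.e. ρ = 0. Every nonconstant polynomial has order 0.
Therefore ρ = 0.

Order ρ = 0.


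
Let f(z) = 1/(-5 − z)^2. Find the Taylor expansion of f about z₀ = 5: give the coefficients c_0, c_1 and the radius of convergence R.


Let w = z − z₀, so z = z₀ + w.
Then -5 − z = -5 − (z₀ + w) = (-5 − z₀) − w = -10 − w.
f(z) = 1/(-10 − w)^2 = (1/(-10)^2) · (1 − w/(-10))^{−2}.
By the binomial series (1−u)^{−2} = Σ_{n≥0} C(n+1, 1) u^n for |u|<1, with u = w/(-10):
  c_n = C(n+1, 1) / (-10)^(n+2).
  c_0 = 1/(-10)^2 = 1/100.
  c_1 = 2/(-10)^3 = -1/500.
The series is valid for |w/d| < 1, i.e. |z − z₀| < |d|.
Radius of convergence: R = |-5 − z₀| = |-10| = 10 (distance from z₀ to the singularity z = -5).

c_0 = 1/100, c_1 = -1/500; R = 10.


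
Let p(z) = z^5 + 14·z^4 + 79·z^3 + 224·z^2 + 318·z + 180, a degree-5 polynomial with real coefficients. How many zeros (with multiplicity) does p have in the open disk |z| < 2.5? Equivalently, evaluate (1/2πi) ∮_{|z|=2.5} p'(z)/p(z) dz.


The zeros of p are: -3, (-3 + 1i), (-3 - 1i), -3, -2.
Their magnitudes are: 3, 3.162, 3.162, 3, 2.
Zeros with |z| < R = 2.5: -2.
Count = 1.
By the argument principle, (1/2πi) ∮_{|z|=R} p'(z)/p(z) dz equals exactly this count.

Number of zeros inside |z| < 2.5: 1.


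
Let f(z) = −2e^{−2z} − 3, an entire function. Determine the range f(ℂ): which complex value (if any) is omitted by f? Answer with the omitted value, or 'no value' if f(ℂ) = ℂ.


Little Picard bounds the complement of f(ℂ) to at most one point.
e^{−2z} is never zero on ℂ, so -2·e^{−2z} takes every value in ℂ ∖ {0}. Adding -3 shifts the range to ℂ ∖ {-3}. Thus f omits exactly the value -3.

Omitted value: -3.


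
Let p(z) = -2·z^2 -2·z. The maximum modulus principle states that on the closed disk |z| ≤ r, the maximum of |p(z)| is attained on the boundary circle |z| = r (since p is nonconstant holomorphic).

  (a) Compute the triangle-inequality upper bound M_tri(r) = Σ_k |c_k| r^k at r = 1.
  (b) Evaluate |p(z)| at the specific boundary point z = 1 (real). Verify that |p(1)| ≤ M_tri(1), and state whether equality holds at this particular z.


Coefficients: c_0 = 0, c_1 = -2, c_2 = -2. Radius r = 1.
Part (a). Triangle bound: M_tri(r) = Σ_k |c_k| r^k
  = |0|·1^0 + |-2|·1^1 + |-2|·1^2
  = 0 + 2 + 2 = 4.
This bounds M(r) := max_{|z|=r} |p(z)| from above; equality holds iff all terms c_k z^k can be made to align in phase at a single z on |z|=r.
Part (b). At z = 1 (real, on the circle |z| = r):
  p(1) = (0)·1^0 + (-2)·1^1 + (-2)·1^2 = -4.
  |p(1)| = 4.
Since all nonzero coefficients share the same sign, |p(1)| = 4 = M_tri(1); the triangle bound is attained at z = 1, so in fact M(r) = 4.

M_tri(1) = 4; |p(1)| = 4; equality at z=1: yes.


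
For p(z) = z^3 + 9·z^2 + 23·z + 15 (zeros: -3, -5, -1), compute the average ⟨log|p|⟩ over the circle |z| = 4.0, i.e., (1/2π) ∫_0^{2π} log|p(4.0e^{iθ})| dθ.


Zeros: -5, -3, -1; r = 4.0.
Inside |z| < r: -3, -1. Outside (|z| ≥ r): -5.
p(0) = 15, so log|p(0)| = log(15) = 2.7081.
Apply Jensen: I(r) = log|p(0)| + Σ_k log(r/|z_k|), summed over zeros inside |z| < r.
  log(r/|z_k|) for z_k = -3: log(4.0/3) = 0.2877
  log(r/|z_k|) for z_k = -1: log(4.0/1) = 1.3863
  Outside zeros (-5) contribute nothing to the Jensen sum.
Sum over inside zeros: 1.6740.
I(r) = log|p(0)| + (inside sum) = 2.7081 + 1.6740 = 4.3820.
Note: since some zeros are outside |z| ≤ r, the simplified n·log(r) form does NOT apply — only the inside zeros contribute.

I(r) ≈ 4.3820.


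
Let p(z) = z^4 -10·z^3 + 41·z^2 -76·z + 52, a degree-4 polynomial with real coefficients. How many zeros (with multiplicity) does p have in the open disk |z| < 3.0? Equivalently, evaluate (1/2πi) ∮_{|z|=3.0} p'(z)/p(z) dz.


The zeros of p are: 2, (3 + 2i), (3 - 2i), 2.
Their magnitudes are: 2, 3.606, 3.606, 2.
Zeros with |z| < R = 3.0: 2, 2.
Count = 2.
By the argument principle, (1/2πi) ∮_{|z|=R} p'(z)/p(z) dz equals exactly this count.

Number of zeros inside |z| < 3.0: 2.


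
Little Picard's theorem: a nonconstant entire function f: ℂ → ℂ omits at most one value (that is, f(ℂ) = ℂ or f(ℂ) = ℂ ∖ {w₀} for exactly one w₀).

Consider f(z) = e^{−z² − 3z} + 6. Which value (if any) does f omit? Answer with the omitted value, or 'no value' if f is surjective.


Little Picard bounds the complement of f(ℂ) to at most one point.
The exponent g(z) = −z² − 3z is a nonconstant polynomial, hence surjective onto ℂ. So e^{g(z)} takes every value in {e^w : w ∈ ℂ} = ℂ ∖ {0}. Adding 6 shifts the range to ℂ ∖ {6}. f omits exactly 6.

Omitted value: 6.


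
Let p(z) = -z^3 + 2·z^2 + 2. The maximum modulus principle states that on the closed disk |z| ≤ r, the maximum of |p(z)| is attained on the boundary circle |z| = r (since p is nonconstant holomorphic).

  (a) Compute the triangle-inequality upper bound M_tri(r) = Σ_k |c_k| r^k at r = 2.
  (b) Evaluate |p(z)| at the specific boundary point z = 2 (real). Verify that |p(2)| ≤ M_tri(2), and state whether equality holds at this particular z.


Coefficients: c_0 = 2, c_1 = 0, c_2 = 2, c_3 = -1. Radius r = 2.
Part (a). Triangle bound: M_tri(r) = Σ_k |c_k| r^k
  = |2|·2^0 + |0|·2^1 + |2|·2^2 + |-1|·2^3
  = 2 + 0 + 8 + 8 = 18.
This bounds M(r) := max_{|z|=r} |p(z)| from above; equality holds iff all terms c_k z^k can be made to align in phase at a single z on |z|=r.
Part (b). At z = 2 (real, on the circle |z| = r):
  p(2) = (2)·2^0 + (0)·2^1 + (2)·2^2 + (-1)·2^3 = 2.
  |p(2)| = 2.
Check: |p(2)| = 2 ≤ 18 = M_tri(2). ✓ Equality does not hold at z = 2 (the coefficients have mixed signs, so the terms do not all align in phase there).

M_tri(2) = 18; |p(2)| = 2; equality at z=2: no.


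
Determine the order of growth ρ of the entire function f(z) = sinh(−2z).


sinh(w) is a linear combination of e^{iw} and e^{−iw} (or e^w, e^{−w} in the hyperbolic case), so |sinh(w)| ≤ e^{|w|}. With w = −2z, |w| ≤ 2|z| + 0 = 2r + 0 on |z| = r, giving M(r) ≤ e^{2r + 0}, so ρ ≤ 1. On a suitable ray (z = it for sin/cos; z = t for sinh/cosh, t real → ∞), |sinh(−2z)| grows like e^{2|t|}/2, so ρ ≥ 1. Hence ρ = 1.
Therefore ρ = 1.

Order ρ = 1.


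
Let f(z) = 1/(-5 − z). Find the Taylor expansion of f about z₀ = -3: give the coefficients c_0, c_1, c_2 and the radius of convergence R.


Let w = z − z₀, so z = z₀ + w.
Then -5 − z = -5 − (z₀ + w) = (-5 − z₀) − w = -2 − w.
f(z) = 1/(-2 − w) = (1/(-2)) · 1/(1 − w/(-2)) = Σ_{n≥0} w^n / (-2)^(n+1).
So c_n = 1/(-2)^(n+1):
  c_0 = 1/(-2)^1 = -1/2.
  c_1 = 1/(-2)^2 = 1/4.
  c_2 = 1/(-2)^3 = -1/8.
The series is valid for |w/d| < 1, i.e. |z − z₀| < |d|.
Radius of convergence: R = |-5 − z₀| = |-2| = 2 (distance from z₀ to the singularity z = -5).

c_0 = -1/2, c_1 = 1/4, c_2 = -1/8; R = 2.


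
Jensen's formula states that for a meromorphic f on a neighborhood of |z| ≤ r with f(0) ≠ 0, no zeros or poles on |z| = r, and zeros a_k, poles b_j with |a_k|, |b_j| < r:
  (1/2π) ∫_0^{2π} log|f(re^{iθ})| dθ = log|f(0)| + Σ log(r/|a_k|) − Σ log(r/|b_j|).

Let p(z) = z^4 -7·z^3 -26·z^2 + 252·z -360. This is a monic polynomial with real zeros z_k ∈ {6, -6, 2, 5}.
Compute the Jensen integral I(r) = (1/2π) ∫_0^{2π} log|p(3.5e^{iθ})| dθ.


Zeros: -6, 2, 5, 6; r = 3.5.
Inside |z| < r: 2. Outside (|z| ≥ r): -6, 5, 6.
p(0) = -360, so log|p(0)| = log(360) = 5.8861.
Apply Jensen: I(r) = log|p(0)| + Σ_k log(r/|z_k|), summed over zeros inside |z| < r.
  log(r/|z_k|) for z_k = 2: log(3.5/2) = 0.5596
  Outside zeros (-6, 5, 6) contribute nothing to the Jensen sum.
Sum over inside zeros: 0.5596.
I(r) = log|p(0)| + (inside sum) = 5.8861 + 0.5596 = 6.4457.
Note: since some zeros are outside |z| ≤ r, the simplified n·log(r) form does NOT apply — only the inside zeros contribute.

I(r) ≈ 6.4457.


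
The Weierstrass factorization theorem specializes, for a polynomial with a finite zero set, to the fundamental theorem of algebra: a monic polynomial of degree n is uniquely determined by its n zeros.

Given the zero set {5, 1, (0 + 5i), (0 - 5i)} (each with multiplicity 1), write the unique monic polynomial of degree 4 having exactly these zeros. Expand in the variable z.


The polynomial is p(z) = ∏_{α ∈ S} (z − α), where S = {5, 1, (0 + 5i), (0 - 5i)}.
Expanding the product yields: p(z) = z^4 -6·z^3 + 30·z^2 -150·z + 125.
Note conjugate pairs combine to real quadratics: (z − (0+5i))(z − (0−5i)) = z² + 25.
The resulting polynomial has degree 4 and real coefficients as required.

p(z) = z^4 -6·z^3 + 30·z^2 -150·z + 125.


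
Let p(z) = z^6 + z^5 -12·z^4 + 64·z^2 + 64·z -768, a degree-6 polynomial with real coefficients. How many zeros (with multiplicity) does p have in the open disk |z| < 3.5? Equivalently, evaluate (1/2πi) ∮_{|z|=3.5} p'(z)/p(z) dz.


The zeros of p are: (-2 + 2i), (-2 - 2i), (2 + 2i), (2 - 2i), 3, -4.
Their magnitudes are: 2.828, 2.828, 2.828, 2.828, 3, 4.
Zeros with |z| < R = 3.5: (-2 + 2i), (-2 - 2i), (2 + 2i), (2 - 2i), 3.
Count = 5.
By the argument principle, (1/2πi) ∮_{|z|=R} p'(z)/p(z) dz equals exactly this count.

Number of zeros inside |z| < 3.5: 5.


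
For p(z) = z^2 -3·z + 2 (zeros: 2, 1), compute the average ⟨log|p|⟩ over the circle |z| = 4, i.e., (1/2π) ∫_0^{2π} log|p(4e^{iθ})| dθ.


Zeros: 1, 2; r = 4.
Inside |z| < r: 1, 2. Outside (|z| ≥ r): ∅.
p(0) = 2, so log|p(0)| = log(2) = 0.6931.
Apply Jensen: I(r) = log|p(0)| + Σ_k log(r/|z_k|), summed over zeros inside |z| < r.
  log(r/|z_k|) for z_k = 2: log(4/2) = 0.6931
  log(r/|z_k|) for z_k = 1: log(4/1) = 1.3863
Sum over inside zeros: 2.0794.
I(r) = log|p(0)| + (inside sum) = 0.6931 + 2.0794 = 2.7726.
Closed form (all zeros inside, monic): I(r) = n·log(r) = 2·log(4) = 2.7726. ✓

I(r) ≈ 2.7726.


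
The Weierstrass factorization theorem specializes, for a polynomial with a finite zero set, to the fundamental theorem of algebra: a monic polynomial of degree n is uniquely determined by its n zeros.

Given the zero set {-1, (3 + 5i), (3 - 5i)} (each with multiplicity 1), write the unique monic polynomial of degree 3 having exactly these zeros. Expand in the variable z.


The polynomial is p(z) = ∏_{α ∈ S} (z − α), where S = {-1, (3 + 5i), (3 - 5i)}.
Expanding the product yields: p(z) = z^3 -5·z^2 + 28·z + 34.
Note conjugate pairs combine to real quadratics: (z − (3+5i))(z − (3−5i)) = z² − 6z + 34.
The resulting polynomial has degree 3 and real coefficients as required.

p(z) = z^3 -5·z^2 + 28·z + 34.


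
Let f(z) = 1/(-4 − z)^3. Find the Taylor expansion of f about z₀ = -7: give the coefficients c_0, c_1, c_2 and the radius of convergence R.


Let w = z − z₀, so z = z₀ + w.
Then -4 − z = -4 − (z₀ + w) = (-4 − z₀) − w = 3 − w.
f(z) = 1/(3 − w)^3 = (1/(3)^3) · (1 − w/(3))^{−3}.
By the binomial series (1−u)^{−3} = Σ_{n≥0} C(n+2, 2) u^n for |u|<1, with u = w/(3):
  c_n = C(n+2, 2) / (3)^(n+3).
  c_0 = 1/(3)^3 = 1/27.
  c_1 = 3/(3)^4 = 1/27.
  c_2 = 6/(3)^5 = 2/81.
The series is valid for |w/d| < 1, i.e. |z − z₀| < |d|.
Radius of convergence: R = |-4 − z₀| = |3| = 3 (distance from z₀ to the singularity z = -4).

c_0 = 1/27, c_1 = 1/27, c_2 = 2/81; R = 3.


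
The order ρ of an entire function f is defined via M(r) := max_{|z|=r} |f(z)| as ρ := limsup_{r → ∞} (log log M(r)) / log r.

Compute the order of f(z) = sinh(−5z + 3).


sinh(w) is a linear combination of e^{iw} and e^{−iw} (or e^w, e^{−w} in the hyperbolic case), so |sinh(w)| ≤ e^{|w|}. With w = −5z + 3, |w| ≤ 5|z| + 3 = 5r + 3 on |z| = r, giving M(r) ≤ e^{5r + 3}, so ρ ≤ 1. On a suitable ray (z = it for sin/cos; z = t for sinh/cosh, t real → ∞), |sinh(−5z + 3)| grows like e^{5|t|}/2, so ρ ≥ 1. Hence ρ = 1.
Therefore ρ = 1.

Order ρ = 1.


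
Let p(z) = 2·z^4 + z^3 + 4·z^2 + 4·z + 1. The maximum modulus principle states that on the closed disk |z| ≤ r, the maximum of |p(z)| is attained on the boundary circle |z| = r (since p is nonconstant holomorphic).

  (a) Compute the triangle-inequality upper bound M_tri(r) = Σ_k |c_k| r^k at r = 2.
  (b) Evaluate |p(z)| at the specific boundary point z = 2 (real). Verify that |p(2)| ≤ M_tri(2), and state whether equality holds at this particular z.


Coefficients: c_0 = 1, c_1 = 4, c_2 = 4, c_3 = 1, c_4 = 2. Radius r = 2.
Part (a). Triangle bound: M_tri(r) = Σ_k |c_k| r^k
  = |1|·2^0 + |4|·2^1 + |4|·2^2 + |1|·2^3 + |2|·2^4
  = 1 + 8 + 16 + 8 + 32 = 65.
This bounds M(r) := max_{|z|=r} |p(z)| from above; equality holds iff all terms c_k z^k can be made to align in phase at a single z on |z|=r.
Part (b). At z = 2 (real, on the circle |z| = r):
  p(2) = (1)·2^0 + (4)·2^1 + (4)·2^2 + (1)·2^3 + (2)·2^4 = 65.
  |p(2)| = 65.
Since all nonzero coefficients share the same sign, |p(2)| = 65 = M_tri(2); the triangle bound is attained at z = 2, so in fact M(r) = 65.

M_tri(2) = 65; |p(2)| = 65; equality at z=2: yes.


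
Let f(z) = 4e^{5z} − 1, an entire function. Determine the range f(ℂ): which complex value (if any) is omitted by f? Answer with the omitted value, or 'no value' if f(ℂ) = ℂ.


Little Picard bounds the complement of f(ℂ) to at most one point.
e^{5z} is never zero on ℂ, so 4·e^{5z} takes every value in ℂ ∖ {0}. Adding -1 shifts the range to ℂ ∖ {-1}. Thus f omits exactly the value -1.

Omitted value: -1.


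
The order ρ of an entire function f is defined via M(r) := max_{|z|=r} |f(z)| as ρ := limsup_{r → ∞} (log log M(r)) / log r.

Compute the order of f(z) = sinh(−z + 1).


sinh(w) is a linear combination of e^{iw} and e^{−iw} (or e^w, e^{−w} in the hyperbolic case), so |sinh(w)| ≤ e^{|w|}. With w = −z + 1, |w| ≤ 1|z| + 1 = 1r + 1 on |z| = r, giving M(r) ≤ e^{1r + 1}, so ρ ≤ 1. On a suitable ray (z = it for sin/cos; z = t for sinh/cosh, t real → ∞), |sinh(−z + 1)| grows like e^{1|t|}/2, so ρ ≥ 1. Hence ρ = 1.
Therefore ρ = 1.

Order ρ = 1.


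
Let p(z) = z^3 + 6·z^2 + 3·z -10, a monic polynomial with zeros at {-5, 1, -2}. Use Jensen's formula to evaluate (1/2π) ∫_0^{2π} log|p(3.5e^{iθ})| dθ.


Zeros: -5, -2, 1; r = 3.5.
Inside |z| < r: -2, 1. Outside (|z| ≥ r): -5.
p(0) = -10, so log|p(0)| = log(10) = 2.3026.
Apply Jensen: I(r) = log|p(0)| + Σ_k log(r/|z_k|), summed over zeros inside |z| < r.
  log(r/|z_k|) for z_k = 1: log(3.5/1) = 1.2528
  log(r/|z_k|) for z_k = -2: log(3.5/2) = 0.5596
  Outside zeros (-5) contribute nothing to the Jensen sum.
Sum over inside zeros: 1.8124.
I(r) = log|p(0)| + (inside sum) = 2.3026 + 1.8124 = 4.1150.
Note: since some zeros are outside |z| ≤ r, the simplified n·log(r) form does NOT apply — only the inside zeros contribute.

I(r) ≈ 4.1150.


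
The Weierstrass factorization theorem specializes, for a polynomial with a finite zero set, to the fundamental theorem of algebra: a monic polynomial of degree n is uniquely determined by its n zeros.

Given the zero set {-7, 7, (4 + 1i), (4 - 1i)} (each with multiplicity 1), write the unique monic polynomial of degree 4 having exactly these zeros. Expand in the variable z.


The polynomial is p(z) = ∏_{α ∈ S} (z − α), where S = {-7, 7, (4 + 1i), (4 - 1i)}.
Expanding the product yields: p(z) = z^4 -8·z^3 -32·z^2 + 392·z -833.
Note conjugate pairs combine to real quadratics: (z − (4+1i))(z − (4−1i)) = z² − 8z + 17.
The resulting polynomial has degree 4 and real coefficients as required.

p(z) = z^4 -8·z^3 -32·z^2 + 392·z -833.


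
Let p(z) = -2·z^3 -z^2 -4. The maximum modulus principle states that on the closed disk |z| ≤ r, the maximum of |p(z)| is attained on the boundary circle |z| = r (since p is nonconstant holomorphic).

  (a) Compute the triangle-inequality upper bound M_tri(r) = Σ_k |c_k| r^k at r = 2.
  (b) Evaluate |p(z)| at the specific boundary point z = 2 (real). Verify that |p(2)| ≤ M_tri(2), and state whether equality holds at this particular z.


Coefficients: c_0 = -4, c_1 = 0, c_2 = -1, c_3 = -2. Radius r = 2.
Part (a). Triangle bound: M_tri(r) = Σ_k |c_k| r^k
  = |-4|·2^0 + |0|·2^1 + |-1|·2^2 + |-2|·2^3
  = 4 + 0 + 4 + 16 = 24.
This bounds M(r) := max_{|z|=r} |p(z)| from above; equality holds iff all terms c_k z^k can be made to align in phase at a single z on |z|=r.
Part (b). At z = 2 (real, on the circle |z| = r):
  p(2) = (-4)·2^0 + (0)·2^1 + (-1)·2^2 + (-2)·2^3 = -24.
  |p(2)| = 24.
Since all nonzero coefficients share the same sign, |p(2)| = 24 = M_tri(2); the triangle bound is attained at z = 2, so in fact M(r) = 24.

M_tri(2) = 24; |p(2)| = 24; equality at z=2: yes.


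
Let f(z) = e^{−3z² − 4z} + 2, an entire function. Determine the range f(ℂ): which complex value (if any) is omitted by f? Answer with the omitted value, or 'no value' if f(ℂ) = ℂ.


Little Picard bounds the complement of f(ℂ) to at most one point.
The exponent g(z) = −3z² − 4z is a nonconstant polynomial, hence surjective onto ℂ. So e^{g(z)} takes every value in {e^w : w ∈ ℂ} = ℂ ∖ {0}. Adding 2 shifts the range to ℂ ∖ {2}. f omits exactly 2.

Omitted value: 2.


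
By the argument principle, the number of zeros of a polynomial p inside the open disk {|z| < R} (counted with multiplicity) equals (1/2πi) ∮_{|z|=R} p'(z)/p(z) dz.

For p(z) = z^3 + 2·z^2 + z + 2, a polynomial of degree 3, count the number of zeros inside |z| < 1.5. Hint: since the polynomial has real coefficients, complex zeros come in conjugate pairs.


The zeros of p are: (0 + 1i), (0 - 1i), -2.
Their magnitudes are: 1, 1, 2.
Zeros with |z| < R = 1.5: (0 + 1i), (0 - 1i).
Count = 2.
By the argument principle, (1/2πi) ∮_{|z|=R} p'(z)/p(z) dz equals exactly this count.

Number of zeros inside |z| < 1.5: 2.


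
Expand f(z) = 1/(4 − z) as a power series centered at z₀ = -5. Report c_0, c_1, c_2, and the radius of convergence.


Let w = z − z₀, so z = z₀ + w.
Then 4 − z = 4 − (z₀ + w) = (4 − z₀) − w = 9 − w.
f(z) = 1/(9 − w) = (1/(9)) · 1/(1 − w/(9)) = Σ_{n≥0} w^n / (9)^(n+1).
So c_n = 1/(9)^(n+1):
  c_0 = 1/(9)^1 = 1/9.
  c_1 = 1/(9)^2 = 1/81.
  c_2 = 1/(9)^3 = 1/729.
The series is valid for |w/d| < 1, i.e. |z − z₀| < |d|.
Radius of convergence: R = |4 − z₀| = |9| = 9 (distance from z₀ to the singularity z = 4).

c_0 = 1/9, c_1 = 1/81, c_2 = 1/729; R = 9.


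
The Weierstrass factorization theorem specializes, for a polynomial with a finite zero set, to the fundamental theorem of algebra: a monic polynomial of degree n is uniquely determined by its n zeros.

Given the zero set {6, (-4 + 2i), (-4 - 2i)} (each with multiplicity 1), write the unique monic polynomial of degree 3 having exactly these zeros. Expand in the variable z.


The polynomial is p(z) = ∏_{α ∈ S} (z − α), where S = {6, (-4 + 2i), (-4 - 2i)}.
Expanding the product yields: p(z) = z^3 + 2·z^2 -28·z -120.
Note conjugate pairs combine to real quadratics: (z − (-4+2i))(z − (-4−2i)) = z² + 8z + 20.
The resulting polynomial has degree 3 and real coefficients as required.

p(z) = z^3 + 2·z^2 -28·z -120.


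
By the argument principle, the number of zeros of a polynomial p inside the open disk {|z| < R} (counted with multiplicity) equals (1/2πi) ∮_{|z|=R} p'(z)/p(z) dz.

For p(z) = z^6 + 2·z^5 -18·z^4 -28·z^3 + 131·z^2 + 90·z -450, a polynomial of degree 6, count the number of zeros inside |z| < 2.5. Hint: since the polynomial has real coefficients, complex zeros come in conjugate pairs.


The zeros of p are: (2 + 1i), (2 - 1i), (-3 + 1i), (-3 - 1i), 3, -3.
Their magnitudes are: 2.236, 2.236, 3.162, 3.162, 3, 3.
Zeros with |z| < R = 2.5: (2 + 1i), (2 - 1i).
Count = 2.
By the argument principle, (1/2πi) ∮_{|z|=R} p'(z)/p(z) dz equals exactly this count.

Number of zeros inside |z| < 2.5: 2.


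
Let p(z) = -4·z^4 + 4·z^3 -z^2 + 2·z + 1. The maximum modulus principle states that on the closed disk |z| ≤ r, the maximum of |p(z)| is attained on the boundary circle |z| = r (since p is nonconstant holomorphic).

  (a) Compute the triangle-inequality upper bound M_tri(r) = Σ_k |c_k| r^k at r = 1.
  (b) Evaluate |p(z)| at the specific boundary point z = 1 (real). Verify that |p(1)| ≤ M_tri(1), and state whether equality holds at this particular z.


Coefficients: c_0 = 1, c_1 = 2, c_2 = -1, c_3 = 4, c_4 = -4. Radius r = 1.
Part (a). Triangle bound: M_tri(r) = Σ_k |c_k| r^k
  = |1|·1^0 + |2|·1^1 + |-1|·1^2 + |4|·1^3 + |-4|·1^4
  = 1 + 2 + 1 + 4 + 4 = 12.
This bounds M(r) := max_{|z|=r} |p(z)| from above; equality holds iff all terms c_k z^k can be made to align in phase at a single z on |z|=r.
Part (b). At z = 1 (real, on the circle |z| = r):
  p(1) = (1)·1^0 + (2)·1^1 + (-1)·1^2 + (4)·1^3 + (-4)·1^4 = 2.
  |p(1)| = 2.
Check: |p(1)| = 2 ≤ 12 = M_tri(1). ✓ Equality does not hold at z = 1 (the coefficients have mixed signs, so the terms do not all align in phase there).

M_tri(1) = 12; |p(1)| = 2; equality at z=1: no.


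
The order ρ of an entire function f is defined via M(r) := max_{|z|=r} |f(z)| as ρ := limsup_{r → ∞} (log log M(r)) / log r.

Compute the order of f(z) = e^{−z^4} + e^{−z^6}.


Each summand is entire of order 4 and 6 respectively (as in the single-exponential case). The order of a sum is at most the max of the orders, so ρ ≤ 6. For the lower bound: on |z|=r choose arg z so that -1z^6 is real positive; then |e^{-1z^6}| = e^{1r^6} while |e^{-1z^4}| ≤ e^{1r^4} = o(e^{1r^6}). So |f| ≥ e^{1r^6}(1 − o(1)) and ρ ≥ 6. Hence ρ = max(4, 6) = 6.
Therefore ρ = 6.

Order ρ = 6.


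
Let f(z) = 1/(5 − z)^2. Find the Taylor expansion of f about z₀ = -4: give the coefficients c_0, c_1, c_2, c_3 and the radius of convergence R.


Let w = z − z₀, so z = z₀ + w.
Then 5 − z = 5 − (z₀ + w) = (5 − z₀) − w = 9 − w.
f(z) = 1/(9 − w)^2 = (1/(9)^2) · (1 − w/(9))^{−2}.
By the binomial series (1−u)^{−2} = Σ_{n≥0} C(n+1, 1) u^n for |u|<1, with u = w/(9):
  c_n = C(n+1, 1) / (9)^(n+2).
  c_0 = 1/(9)^2 = 1/81.
  c_1 = 2/(9)^3 = 2/729.
  c_2 = 3/(9)^4 = 1/2187.
  c_3 = 4/(9)^5 = 4/59049.
The series is valid for |w/d| < 1, i.e. |z − z₀| < |d|.
Radius of convergence: R = |5 − z₀| = |9| = 9 (distance from z₀ to the singularity z = 5).

c_0 = 1/81, c_1 = 2/729, c_2 = 1/2187, c_3 = 4/59049; R = 9.


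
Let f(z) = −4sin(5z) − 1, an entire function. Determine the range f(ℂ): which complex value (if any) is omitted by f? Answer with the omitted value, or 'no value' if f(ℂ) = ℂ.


Little Picard bounds the complement of f(ℂ) to at most one point.
sin is entire and surjective onto ℂ: for every w ∈ ℂ, sin(ζ) = w has a solution ζ ∈ ℂ (e.g., via the complex inverse arcsin). With ζ = 5z this gives z = ζ/(5). Then -4·sin(5z) takes every value in -4·ℂ = ℂ, and adding -1 is a bijection of ℂ. So f is surjective and omits no value. (Note: only on the real line is sin bounded by [−1, 1].)

Omitted value: no value.
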